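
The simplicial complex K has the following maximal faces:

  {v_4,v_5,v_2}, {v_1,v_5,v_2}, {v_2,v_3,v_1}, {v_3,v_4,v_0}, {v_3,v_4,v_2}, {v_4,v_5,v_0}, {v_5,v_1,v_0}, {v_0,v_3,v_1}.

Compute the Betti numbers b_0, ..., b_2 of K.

We work with the vertex ordering v_0 < v_1 < v_2 < v_3 < v_4 < v_5. The simplices of K, each written with vertices in increasing order, are:

  0-simplices (6): [v_0], [v_1], [v_2], [v_3], [v_4], [v_5]
  1-simplices (12): [v_0,v_1], [v_0,v_3], [v_0,v_4], [v_0,v_5], [v_1,v_2], [v_1,v_3], [v_1,v_5], [v_2,v_3], [v_2,v_4], [v_2,v_5], [v_3,v_4], [v_4,v_5]
  2-simplices (8): [v_0,v_1,v_3], [v_0,v_1,v_5], [v_0,v_3,v_4], [v_0,v_4,v_5], [v_1,v_2,v_3], [v_1,v_2,v_5], [v_2,v_3,v_4], [v_2,v_4,v_5]

Hence C_0 ≅ Z^6, C_1 ≅ Z^12, C_2 ≅ Z^8.

The boundary map ∂_1: C_1 → C_0 sends each edge [p,q] (with p < q) to q − p. For instance
  ∂[v_0,v_3] = [v_3] − [v_0].
The 6×12 boundary matrix has rank 5 and Smith normal form diag(1,1,1,1,1).

Boundary ∂_2: C_2 → C_1 maps a triangle to the signed sum of its edges. For instance
  ∂[v_2,v_4,v_5] = [v_4,v_5] − [v_2,v_5] + [v_2,v_4],
  ∂[v_1,v_2,v_3] = [v_2,v_3] − [v_1,v_3] + [v_1,v_2].
As a 12×8 matrix over Z this has rank 7, with invariant factors (1,1,1,1,1,1,1).

From H_k ≅ ker(∂_k) / im(∂_{k+1}) we obtain:

  H_0: rank C_0 − rank ∂_1 = 6 − 5 = 1, and the invariant factors of ∂_1 are all 1, so H_0 = Z.
  H_1: rank ker ∂_1 − rank ∂_2 = (12 − 5) − 7 = 0, and the invariant factors of ∂_2 are all 1, so H_1 = 0.
  H_2: rank ker ∂_2 − rank ∂_3 = (8 − 7) − 0 = 1, and there is no ∂_3, so H_2 = Z.

Hence the Betti numbers are b_0 = 1, b_1 = 0, b_2 = 1.

b_0 = 1, b_1 = 0, b_2 = 1.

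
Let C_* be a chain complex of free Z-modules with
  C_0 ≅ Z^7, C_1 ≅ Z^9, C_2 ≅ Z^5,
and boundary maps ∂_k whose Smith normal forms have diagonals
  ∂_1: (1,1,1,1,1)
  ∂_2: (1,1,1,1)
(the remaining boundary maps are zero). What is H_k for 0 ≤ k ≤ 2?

H_0: b_0 = 7 − 0 − 5 = 2; torsion from ∂_1 factors > 1: none. So H_0 = Z^2.
H_1: b_1 = 9 − 5 − 4 = 0; torsion from ∂_2 factors > 1: none. So H_1 = 0.
H_2: b_2 = 5 − 4 − 0 = 1; torsion from ∂_3 factors > 1: none. So H_2 = Z.

H_0 = Z^2,  H_1 = 0,  H_2 = Z.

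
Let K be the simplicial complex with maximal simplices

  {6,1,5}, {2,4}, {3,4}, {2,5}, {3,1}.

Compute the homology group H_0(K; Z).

H_0 = Z.

Order the vertices as 1 < 2 < 3 < 4 < 5 < 6. Listing each simplex with vertices in this order, K has dimension 2 with simplices:

  0-simplices (6): [1], [2], [3], [4], [5], [6]
  1-simplices (7): [1,3], [1,5], [1,6], [2,4], [2,5], [3,4], [5,6]
  2-simplices (1): [1,5,6]

Hence C_0 ≅ Z^6, C_1 ≅ Z^7, C_2 ≅ Z^1.

Boundary ∂_1: C_1 → C_0 is given by ∂[p,q] = [q] − [p]. For instance
  ∂[2,5] = [5] − [2].
As a 6×7 matrix over Z this has rank 5, with invariant factors (1,1,1,1,1).

∂_2: C_2 → C_1 acts by ∂[p,q,r] = [q,r] − [p,r] + [p,q]. For instance
  ∂[1,5,6] = [5,6] − [1,6] + [1,5].
This gives a 7×1 integer matrix of rank 1; reducing to Smith normal form yields diagonal entries (1).

Computing H_k = (kernel of ∂_k) / (image of ∂_{k+1}):

  H_0: rank C_0 − rank ∂_1 = 6 − 5 = 1, and the invariant factors of ∂_1 are all 1, so H_0 ≅ Z.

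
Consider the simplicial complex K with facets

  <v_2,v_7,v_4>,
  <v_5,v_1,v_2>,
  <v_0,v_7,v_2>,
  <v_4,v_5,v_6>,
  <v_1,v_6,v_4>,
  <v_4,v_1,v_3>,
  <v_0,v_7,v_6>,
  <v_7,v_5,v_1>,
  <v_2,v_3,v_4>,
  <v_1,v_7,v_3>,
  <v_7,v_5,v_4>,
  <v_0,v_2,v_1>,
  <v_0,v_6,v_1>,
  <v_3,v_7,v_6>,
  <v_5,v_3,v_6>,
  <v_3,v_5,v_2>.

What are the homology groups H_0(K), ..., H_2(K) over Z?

H_0 ≅ Z,  H_1 ≅ Z^2,  H_2 ≅ Z.

K has 8 vertices, 24 edges, 16 triangles.
rank ∂_0 = 0, rank ∂_1 = 7 ⇒ b_0 = 8 − 0 − 7 = 1; all invariant factors of ∂_1 are 1 so no torsion. So H_0 = Z.
rank ∂_1 = 7, rank ∂_2 = 15 ⇒ b_1 = 24 − 7 − 15 = 2; all invariant factors of ∂_2 are 1 so no torsion. So H_1 = Z^2.
rank ∂_2 = 15, rank ∂_3 = 0 ⇒ b_2 = 16 − 15 − 0 = 1. So H_2 = Z.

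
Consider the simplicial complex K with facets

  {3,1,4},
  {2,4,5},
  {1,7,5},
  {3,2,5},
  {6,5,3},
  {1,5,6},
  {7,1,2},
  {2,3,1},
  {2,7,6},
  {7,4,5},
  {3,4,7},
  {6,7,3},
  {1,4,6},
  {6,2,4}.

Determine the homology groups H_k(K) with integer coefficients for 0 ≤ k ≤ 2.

K has 7 vertices, 21 edges, 14 triangles.
rank ∂_0 = 0, rank ∂_1 = 6 ⇒ b_0 = 7 − 0 − 6 = 1; all invariant factors of ∂_1 are 1 so no torsion. So H_0 = Z.
rank ∂_1 = 6, rank ∂_2 = 13 ⇒ b_1 = 21 − 6 − 13 = 2; all invariant factors of ∂_2 are 1 so no torsion. So H_1 = Z^2.
rank ∂_2 = 13, rank ∂_3 = 0 ⇒ b_2 = 14 − 13 − 0 = 1. So H_2 = Z.

H_0 = Z,  H_1 = Z^2,  H_2 = Z.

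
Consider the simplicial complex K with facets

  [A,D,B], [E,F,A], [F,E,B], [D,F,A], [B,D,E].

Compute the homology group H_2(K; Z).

H_2 ≅ 0.

Fix the vertex order A < B < D < E < F and write every simplex with vertices in increasing order. Then dim K = 2 and the simplices of K are:

  0-simplices (5): A, B, D, E, F
  1-simplices (10): AB, AD, AE, AF, BD, BE, BF, DE, DF, EF
  2-simplices (5): ABD, ADF, AEF, BDE, BEF

Hence C_0 ≅ Z^5, C_1 ≅ Z^10, C_2 ≅ Z^5.

The boundary map ∂_1: C_1 → C_0 maps an edge to its endpoints' difference, ∂[p,q] = q − p.
As a 5×10 matrix over Z this has rank 4, with invariant factors (1,1,1,1).

Boundary ∂_2: C_2 → C_1 maps a triangle to the signed sum of its edges. For instance
  ∂BEF = EF − BF + BE,
  ∂AEF = EF − AF + AE.
The 10×5 boundary matrix has rank 5 and Smith normal form diag(1,1,1,1,1).

Computing H_k = (kernel of ∂_k) / (image of ∂_{k+1}):

  H_2: rank ker ∂_2 − rank ∂_3 = (5 − 5) − 0 = 0, and there is no ∂_3, so H_2 ≅ 0.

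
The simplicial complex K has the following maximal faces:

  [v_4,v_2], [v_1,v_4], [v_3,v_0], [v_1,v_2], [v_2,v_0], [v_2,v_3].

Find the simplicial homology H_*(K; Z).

K has 5 vertices, 6 edges.
rank ∂_0 = 0, rank ∂_1 = 4 ⇒ b_0 = 5 − 0 − 4 = 1; all invariant factors of ∂_1 are 1 so no torsion. So H_0 ≅ Z.
rank ∂_1 = 4, rank ∂_2 = 0 ⇒ b_1 = 6 − 4 − 0 = 2. So H_1 ≅ Z^2.

H_0 ≅ Z,  H_1 ≅ Z^2.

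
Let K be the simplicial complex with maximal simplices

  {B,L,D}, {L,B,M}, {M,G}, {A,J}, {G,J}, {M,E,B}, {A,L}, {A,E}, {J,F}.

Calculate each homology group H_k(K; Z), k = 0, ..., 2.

H_0 ≅ Z,  H_1 ≅ Z^2,  H_2 = 0.

Order the vertices as A < B < D < E < F < G < J < L < M. Listing each simplex with vertices in this order, K has dimension 2 with simplices:

  0-simplices (9): A, B, D, E, F, G, J, L, M
  1-simplices (13): AE, AJ, AL, BD, BE, BL, BM, DL, EM, FJ, GJ, GM, LM
  2-simplices (3): BDL, BEM, BLM

so the chain groups are C_0 ≅ Z^9, C_1 ≅ Z^13, C_2 ≅ Z^3.

∂_1: C_1 → C_0 sends each edge [p,q] (with p < q) to q − p.
The resulting 9×13 matrix has rank 8, and its Smith normal form has invariant factors (1,1,1,1,1,1,1,1).

Boundary ∂_2: C_2 → C_1 sends each 2-simplex [p,q,r] to [q,r] − [p,r] + [p,q]. For instance
  ∂BDL = DL − BL + BD,
  ∂BLM = LM − BM + BL.
The resulting 13×3 matrix has rank 3, and its Smith normal form has invariant factors (1,1,1).

Now H_k = ker ∂_k / im ∂_{k+1}, so:

  H_0: rank C_0 − rank ∂_1 = 9 − 8 = 1, and the invariant factors of ∂_1 are all 1, so H_0 ≅ Z.
  H_1: rank ker ∂_1 − rank ∂_2 = (13 − 8) − 3 = 2, and the invariant factors of ∂_2 are all 1, so H_1 ≅ Z^2.
  H_2: rank ker ∂_2 − rank ∂_3 = (3 − 3) − 0 = 0, and there is no ∂_3, so H_2 ≅ 0.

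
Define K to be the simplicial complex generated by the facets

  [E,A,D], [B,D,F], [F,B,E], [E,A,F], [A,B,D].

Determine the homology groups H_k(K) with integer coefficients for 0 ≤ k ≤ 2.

H_0 = Z,  H_1 = Z,  H_2 = 0.

Take the total order A < B < D < E < F on the vertex set. Then K (dimension 2) consists of the simplices:

  0-simplices (5): A, B, D, E, F
  1-simplices (10): AB, AD, AE, AF, BD, BE, BF, DE, DF, EF
  2-simplices (5): ABD, ADE, AEF, BDF, BEF

so the chain groups are C_0 ≅ Z^5, C_1 ≅ Z^10, C_2 ≅ Z^5.

Boundary ∂_1: C_1 → C_0 is given by ∂[p,q] = [q] − [p].
The resulting 5×10 matrix has rank 4, and its Smith normal form has invariant factors (1,1,1,1).

The boundary map ∂_2: C_2 → C_1 acts by ∂[p,q,r] = [q,r] − [p,r] + [p,q]. For instance
  ∂BEF = EF − BF + BE,
  ∂BDF = DF − BF + BD.
As a 10×5 matrix over Z this has rank 5, with invariant factors (1,1,1,1,1).

Computing H_k = (kernel of ∂_k) / (image of ∂_{k+1}):

  H_0: rank C_0 − rank ∂_1 = 5 − 4 = 1, and the invariant factors of ∂_1 are all 1, so H_0 ≅ Z.
  H_1: rank ker ∂_1 − rank ∂_2 = (10 − 4) − 5 = 1, and the invariant factors of ∂_2 are all 1, so H_1 ≅ Z.
  H_2: rank ker ∂_2 − rank ∂_3 = (5 − 5) − 0 = 0, and there is no ∂_3, so H_2 ≅ 0.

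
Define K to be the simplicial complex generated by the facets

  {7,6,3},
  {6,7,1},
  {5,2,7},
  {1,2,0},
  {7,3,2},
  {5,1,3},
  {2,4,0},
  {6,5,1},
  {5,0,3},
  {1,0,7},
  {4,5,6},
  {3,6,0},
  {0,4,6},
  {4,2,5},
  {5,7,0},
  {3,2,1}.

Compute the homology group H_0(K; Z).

H_0 = Z.

Order the vertices as 0 < 1 < 2 < 3 < 4 < 5 < 6 < 7. Listing each simplex with vertices in this order, K has dimension 2 with simplices:

  0-simplices (8): [0], [1], [2], [3], [4], [5], [6], [7]
  1-simplices (24): (24 of them)
  2-simplices (16): [0,1,2], [0,1,7], [0,2,4], [0,3,5], [0,3,6], [0,4,6], [0,5,7], [1,2,3], [1,3,5], [1,5,6], [1,6,7], [2,3,7], [2,4,5], [2,5,7], [3,6,7], [4,5,6]

Hence C_0 ≅ Z^8, C_1 ≅ Z^24, C_2 ≅ Z^16.

∂_1: C_1 → C_0 is given by ∂[p,q] = [q] − [p]. For instance
  ∂[0,3] = [3] − [0].
This gives a 8×24 integer matrix of rank 7; reducing to Smith normal form yields diagonal entries (1,1,1,1,1,1,1).

The boundary map ∂_2: C_2 → C_1 maps a triangle to the signed sum of its edges. For instance
  ∂[0,5,7] = [5,7] − [0,7] + [0,5],
  ∂[0,2,4] = [2,4] − [0,4] + [0,2].
This gives a 24×16 integer matrix of rank 15; reducing to Smith normal form yields diagonal entries (1,1,1,1,1,1,1,1,1,1,1,1,1,1,1).

Computing H_k = (kernel of ∂_k) / (image of ∂_{k+1}):

  H_0: rank C_0 − rank ∂_1 = 8 − 7 = 1, and the invariant factors of ∂_1 are all 1, so H_0 ≅ Z.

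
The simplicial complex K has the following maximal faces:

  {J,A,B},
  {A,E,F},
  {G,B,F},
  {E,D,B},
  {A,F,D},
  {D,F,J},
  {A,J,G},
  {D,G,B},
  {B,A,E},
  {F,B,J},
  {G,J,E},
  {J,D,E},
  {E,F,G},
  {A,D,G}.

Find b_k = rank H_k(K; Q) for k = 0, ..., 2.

K has 7 vertices, 21 edges, 14 triangles.
rank ∂_0 = 0, rank ∂_1 = 6 ⇒ b_0 = 7 − 0 − 6 = 1; all invariant factors of ∂_1 are 1 so no torsion. So H_0 ≅ Z.
rank ∂_1 = 6, rank ∂_2 = 13 ⇒ b_1 = 21 − 6 − 13 = 2; all invariant factors of ∂_2 are 1 so no torsion. So H_1 ≅ Z^2.
rank ∂_2 = 13, rank ∂_3 = 0 ⇒ b_2 = 14 − 13 − 0 = 1. So H_2 ≅ Z.

b_0 = 1, b_1 = 2, b_2 = 1.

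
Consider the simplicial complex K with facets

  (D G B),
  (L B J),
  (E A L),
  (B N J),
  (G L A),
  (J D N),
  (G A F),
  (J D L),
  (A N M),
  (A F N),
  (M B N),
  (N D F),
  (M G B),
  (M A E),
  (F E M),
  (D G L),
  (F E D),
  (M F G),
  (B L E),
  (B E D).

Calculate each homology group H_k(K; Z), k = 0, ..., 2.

H_0 = Z,  H_1 = Z × Z/2,  H_2 = 0.

Take the total order A < B < D < E < F < G < J < L < M < N on the vertex set. Then K (dimension 2) consists of the simplices:

  0-simplices (10): A, B, D, E, F, G, J, L, M, N
  1-simplices (30): AE, AF, AG, AL, AM, AN, BD, BE, BG, BJ, BL, BM, BN, DE, DF, DG, DJ, DL, DN, EF, EL, EM, FG, FM, FN, GL, GM, JL, JN, MN
  2-simplices (20): AEL, AEM, AFG, AFN, AGL, AMN, BDE, BDG, BEL, BGM, BJL, BJN, BMN, DEF, DFN, DGL, DJL, DJN, EFM, FGM

giving chain groups C_0 ≅ Z^10, C_1 ≅ Z^30, C_2 ≅ Z^20.

The boundary map ∂_1: C_1 → C_0 is given by ∂[p,q] = [q] − [p].
As a 10×30 matrix over Z this has rank 9, with invariant factors (1,1,1,1,1,1,1,1,1).

The boundary map ∂_2: C_2 → C_1 maps a triangle to the signed sum of its edges. For instance
  ∂BGM = GM − BM + BG,
  ∂DGL = GL − DL + DG.
The 30×20 boundary matrix has rank 20 and Smith normal form diag(1,1,1,1,1,1,1,1,1,1,1,1,1,1,1,1,1,1,1,2).

Reading off H_k = ker ∂_k / im ∂_{k+1}:

  H_0: rank C_0 − rank ∂_1 = 10 − 9 = 1, and the invariant factors of ∂_1 are all 1, so H_0 = Z.
  H_1: rank ker ∂_1 − rank ∂_2 = (30 − 9) − 20 = 1, and ∂_2 has invariant factor 2 > 1, so H_1 = Z × Z/2.
  H_2: rank ker ∂_2 − rank ∂_3 = (20 − 20) − 0 = 0, and there is no ∂_3, so H_2 = 0.

(K is a triangulation of the Klein bottle.)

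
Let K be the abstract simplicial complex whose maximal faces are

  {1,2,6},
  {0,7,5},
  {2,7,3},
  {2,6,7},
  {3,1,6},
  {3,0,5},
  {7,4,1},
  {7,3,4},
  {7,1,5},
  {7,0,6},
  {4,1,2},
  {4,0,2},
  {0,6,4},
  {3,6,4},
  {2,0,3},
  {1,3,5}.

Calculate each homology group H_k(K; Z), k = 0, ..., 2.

K has 8 vertices, 24 edges, 16 triangles.
rank ∂_0 = 0, rank ∂_1 = 7 ⇒ b_0 = 8 − 0 − 7 = 1; all invariant factors of ∂_1 are 1 so no torsion. So H_0 ≅ Z.
rank ∂_1 = 7, rank ∂_2 = 15 ⇒ b_1 = 24 − 7 − 15 = 2; all invariant factors of ∂_2 are 1 so no torsion. So H_1 ≅ Z^2.
rank ∂_2 = 15, rank ∂_3 = 0 ⇒ b_2 = 16 − 15 − 0 = 1. So H_2 ≅ Z.

H_0 = Z,  H_1 = Z^2,  H_2 = Z.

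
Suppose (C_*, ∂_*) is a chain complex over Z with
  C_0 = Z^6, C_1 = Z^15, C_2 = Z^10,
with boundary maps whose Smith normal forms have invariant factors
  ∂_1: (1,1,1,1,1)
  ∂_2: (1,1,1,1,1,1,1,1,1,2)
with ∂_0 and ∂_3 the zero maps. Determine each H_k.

H_0 = Z,  H_1 = Z_2,  H_2 = 0.

H_0: b_0 = 6 − 0 − 5 = 1; torsion from ∂_1 factors > 1: none. So H_0 = Z.
H_1: b_1 = 15 − 5 − 10 = 0; torsion from ∂_2 factors > 1: [2]. So H_1 = Z_2.
H_2: b_2 = 10 − 10 − 0 = 0; torsion from ∂_3 factors > 1: none. So H_2 = 0.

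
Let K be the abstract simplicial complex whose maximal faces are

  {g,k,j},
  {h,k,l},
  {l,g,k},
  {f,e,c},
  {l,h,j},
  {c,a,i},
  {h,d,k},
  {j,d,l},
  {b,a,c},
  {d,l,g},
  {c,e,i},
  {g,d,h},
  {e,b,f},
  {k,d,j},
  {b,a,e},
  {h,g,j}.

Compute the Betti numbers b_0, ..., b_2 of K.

b_0 = 2, b_1 = 1, b_2 = 0.

K has 12 vertices, 27 edges, 16 triangles.
rank ∂_0 = 0, rank ∂_1 = 10 ⇒ b_0 = 12 − 0 − 10 = 2; all invariant factors of ∂_1 are 1 so no torsion. So H_0 ≅ Z^2.
rank ∂_1 = 10, rank ∂_2 = 16 ⇒ b_1 = 27 − 10 − 16 = 1; ∂_2 has invariant factor(s) [2] giving torsion. So H_1 ≅ Z × Z/2.
rank ∂_2 = 16, rank ∂_3 = 0 ⇒ b_2 = 16 − 16 − 0 = 0. So H_2 ≅ 0.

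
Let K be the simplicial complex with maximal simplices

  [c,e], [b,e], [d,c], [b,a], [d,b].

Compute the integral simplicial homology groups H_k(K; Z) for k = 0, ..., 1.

Fix the vertex order a < b < c < d < e and write every simplex with vertices in increasing order. Then dim K = 1 and the simplices of K are:

  0-simplices (5): a, b, c, d, e
  1-simplices (5): ab, bd, be, cd, ce

so the chain groups are C_0 ≅ Z^5, C_1 ≅ Z^5.

Boundary ∂_1: C_1 → C_0 sends each edge [p,q] (with p < q) to q − p. For instance
  ∂be = e − b.
The 5×5 boundary matrix has rank 4 and Smith normal form diag(1,1,1,1).

From H_k ≅ ker(∂_k) / im(∂_{k+1}) we obtain:

  H_0: rank C_0 − rank ∂_1 = 5 − 4 = 1, and the invariant factors of ∂_1 are all 1, so H_0 ≅ Z.
  H_1: rank ker ∂_1 − rank ∂_2 = (5 − 4) − 0 = 1, and there is no ∂_2, so H_1 ≅ Z.

H_0 ≅ Z,  H_1 ≅ Z.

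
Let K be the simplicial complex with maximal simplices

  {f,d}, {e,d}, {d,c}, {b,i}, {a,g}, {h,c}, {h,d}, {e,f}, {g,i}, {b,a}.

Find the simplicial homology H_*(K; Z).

Fix the vertex order a < b < c < d < e < f < g < h < i and write every simplex with vertices in increasing order. Then dim K = 1 and the simplices of K are:

  0-simplices (9): a, b, c, d, e, f, g, h, i
  1-simplices (10): ab, ag, bi, cd, ch, de, df, dh, ef, gi

Hence C_0 ≅ Z^9, C_1 ≅ Z^10.

Boundary ∂_1: C_1 → C_0 sends each edge [p,q] (with p < q) to q − p. For instance
  ∂cd = d − c.
As a 9×10 matrix over Z this has rank 7, with invariant factors (1,1,1,1,1,1,1).

Reading off H_k = ker ∂_k / im ∂_{k+1}:

  H_0: rank C_0 − rank ∂_1 = 9 − 7 = 2, and the invariant factors of ∂_1 are all 1, so H_0 = Z^2.
  H_1: rank ker ∂_1 − rank ∂_2 = (10 − 7) − 0 = 3, and there is no ∂_2, so H_1 = Z^3.

H_0 ≅ Z^2,  H_1 ≅ Z^3.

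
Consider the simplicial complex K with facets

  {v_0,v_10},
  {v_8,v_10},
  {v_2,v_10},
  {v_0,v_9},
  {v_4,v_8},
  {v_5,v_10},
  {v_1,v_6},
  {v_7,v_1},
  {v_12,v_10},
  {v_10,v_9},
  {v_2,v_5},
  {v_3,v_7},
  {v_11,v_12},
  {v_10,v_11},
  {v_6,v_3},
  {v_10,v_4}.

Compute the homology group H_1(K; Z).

H_1 = Z^5.

Take the total order v_0 < v_1 < v_2 < v_3 < v_4 < v_5 < v_6 < v_7 < v_8 < v_9 < v_10 < v_11 < v_12 on the vertex set. Then K (dimension 1) consists of the simplices:

  0-simplices (13): [v_0], [v_1], [v_2], [v_3], [v_4], [v_5], [v_6], [v_7], [v_8], [v_9], [v_10], [v_11], [v_12]
  1-simplices (16): (16 of them)

Hence C_0 ≅ Z^13, C_1 ≅ Z^16.

The boundary map ∂_1: C_1 → C_0 maps an edge to its endpoints' difference, ∂[p,q] = q − p. For instance
  ∂[v_0,v_10] = [v_10] − [v_0].
The 13×16 boundary matrix has rank 11 and Smith normal form diag(1,1,1,1,1,1,1,1,1,1,1).

Now H_k = ker ∂_k / im ∂_{k+1}, so:

  H_1: rank ker ∂_1 − rank ∂_2 = (16 − 11) − 0 = 5, and there is no ∂_2, so H_1 ≅ Z^5.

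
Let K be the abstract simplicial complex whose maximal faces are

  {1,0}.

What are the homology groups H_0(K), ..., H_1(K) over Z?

Fix the vertex order 0 < 1 and write every simplex with vertices in increasing order. Then dim K = 1 and the simplices of K are:

  0-simplices (2): [0], [1]
  1-simplices (1): [0,1]

so the chain groups are C_0 ≅ Z^2, C_1 ≅ Z^1.

Boundary ∂_1: C_1 → C_0 sends each edge [p,q] (with p < q) to q − p. For instance
  ∂[0,1] = [1] − [0].
The 2×1 boundary matrix has rank 1 and Smith normal form diag(1).

Reading off H_k = ker ∂_k / im ∂_{k+1}:

  H_0: rank C_0 − rank ∂_1 = 2 − 1 = 1, and the invariant factors of ∂_1 are all 1, so H_0 ≅ Z.
  H_1: rank ker ∂_1 − rank ∂_2 = (1 − 1) − 0 = 0, and there is no ∂_2, so H_1 ≅ 0.

As a check, the Euler characteristic is 2 − 1 = 1, which agrees with 1 − 0 = 1.

H_0 = Z,  H_1 = 0.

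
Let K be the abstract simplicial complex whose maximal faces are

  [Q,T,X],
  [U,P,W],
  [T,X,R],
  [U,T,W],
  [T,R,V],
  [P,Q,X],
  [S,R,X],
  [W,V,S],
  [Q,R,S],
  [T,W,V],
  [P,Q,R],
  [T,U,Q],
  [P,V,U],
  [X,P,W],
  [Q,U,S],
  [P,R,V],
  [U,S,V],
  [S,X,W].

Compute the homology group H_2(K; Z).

Order the vertices as P < Q < R < S < T < U < V < W < X. Listing each simplex with vertices in this order, K has dimension 2 with simplices:

  0-simplices (9): P, Q, R, S, T, U, V, W, X
  1-simplices (27): PQ, PR, PU, PV, PW, PX, QR, QS, QT, QU, QX, RS, RT, RV, RX, SU, SV, SW, SX, TU, TV, TW, TX, UV, UW, VW, WX
  2-simplices (18): PQR, PQX, PRV, PUV, PUW, PWX, QRS, QSU, QTU, QTX, RSX, RTV, RTX, SUV, SVW, SWX, TUW, TVW

Hence C_0 ≅ Z^9, C_1 ≅ Z^27, C_2 ≅ Z^18.

The boundary map ∂_1: C_1 → C_0 maps an edge to its endpoints' difference, ∂[p,q] = q − p.
The 9×27 boundary matrix has rank 8 and Smith normal form diag(1,1,1,1,1,1,1,1).

The boundary map ∂_2: C_2 → C_1 acts by ∂[p,q,r] = [q,r] − [p,r] + [p,q]. For instance
  ∂PUW = UW − PW + PU,
  ∂QSU = SU − QU + QS.
The resulting 27×18 matrix has rank 18, and its Smith normal form has invariant factors (1,1,1,1,1,1,1,1,1,1,1,1,1,1,1,1,1,2).

Computing H_k = (kernel of ∂_k) / (image of ∂_{k+1}):

  H_2: rank ker ∂_2 − rank ∂_3 = (18 − 18) − 0 = 0, and there is no ∂_3, so H_2 = 0.

H_2 ≅ 0.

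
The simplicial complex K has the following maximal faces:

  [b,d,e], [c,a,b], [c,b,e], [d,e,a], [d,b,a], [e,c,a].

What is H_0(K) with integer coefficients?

Take the total order a < b < c < d < e on the vertex set. Then K (dimension 2) consists of the simplices:

  0-simplices (5): a, b, c, d, e
  1-simplices (9): ab, ac, ad, ae, bc, bd, be, ce, de
  2-simplices (6): abc, abd, ace, ade, bce, bde

so the chain groups are C_0 ≅ Z^5, C_1 ≅ Z^9, C_2 ≅ Z^6.

The boundary map ∂_1: C_1 → C_0 sends each edge [p,q] (with p < q) to q − p. For instance
  ∂ad = d − a.
The resulting 5×9 matrix has rank 4, and its Smith normal form has invariant factors (1,1,1,1).

The boundary map ∂_2: C_2 → C_1 maps a triangle to the signed sum of its edges. For instance
  ∂abd = bd − ad + ab,
  ∂bde = de − be + bd.
This gives a 9×6 integer matrix of rank 5; reducing to Smith normal form yields diagonal entries (1,1,1,1,1).

From H_k ≅ ker(∂_k) / im(∂_{k+1}) we obtain:

  H_0: rank C_0 − rank ∂_1 = 5 − 4 = 1, and the invariant factors of ∂_1 are all 1, so H_0 ≅ Z.

(K is a triangulation of the 2-sphere S^2.)

H_0 = Z.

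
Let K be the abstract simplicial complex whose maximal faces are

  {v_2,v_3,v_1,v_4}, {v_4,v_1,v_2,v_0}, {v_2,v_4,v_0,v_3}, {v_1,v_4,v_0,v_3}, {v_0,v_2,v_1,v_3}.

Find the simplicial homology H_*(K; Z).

H_0 = Z,  H_1 = 0,  H_2 = 0,  H_3 = Z.

Order the vertices as v_0 < v_1 < v_2 < v_3 < v_4. Listing each simplex with vertices in this order, K has dimension 3 with simplices:

  0-simplices (5): [v_0], [v_1], [v_2], [v_3], [v_4]
  1-simplices (10): [v_0,v_1], [v_0,v_2], [v_0,v_3], [v_0,v_4], [v_1,v_2], [v_1,v_3], [v_1,v_4], [v_2,v_3], [v_2,v_4], [v_3,v_4]
  2-simplices (10): [v_0,v_1,v_2], [v_0,v_1,v_3], [v_0,v_1,v_4], [v_0,v_2,v_3], [v_0,v_2,v_4], [v_0,v_3,v_4], [v_1,v_2,v_3], [v_1,v_2,v_4], [v_1,v_3,v_4], [v_2,v_3,v_4]
  3-simplices (5): [v_0,v_1,v_2,v_3], [v_0,v_1,v_2,v_4], [v_0,v_1,v_3,v_4], [v_0,v_2,v_3,v_4], [v_1,v_2,v_3,v_4]

so the chain groups are C_0 ≅ Z^5, C_1 ≅ Z^10, C_2 ≅ Z^10, C_3 ≅ Z^5.

∂_1: C_1 → C_0 maps an edge to its endpoints' difference, ∂[p,q] = q − p.
The 5×10 boundary matrix has rank 4 and Smith normal form diag(1,1,1,1).

∂_2: C_2 → C_1 maps a triangle to the signed sum of its edges. For instance
  ∂[v_2,v_3,v_4] = [v_3,v_4] − [v_2,v_4] + [v_2,v_3],
  ∂[v_1,v_2,v_4] = [v_2,v_4] − [v_1,v_4] + [v_1,v_2].
The 10×10 boundary matrix has rank 6 and Smith normal form diag(1,1,1,1,1,1).

Boundary ∂_3: C_3 → C_2 sends each 3-simplex σ to the alternating sum Σ_i (−1)^i (σ with its i-th vertex removed). For instance
  ∂[v_0,v_1,v_3,v_4] = [v_1,v_3,v_4] − [v_0,v_3,v_4] + [v_0,v_1,v_4] − [v_0,v_1,v_3],
  ∂[v_0,v_1,v_2,v_4] = [v_1,v_2,v_4] − [v_0,v_2,v_4] + [v_0,v_1,v_4] − [v_0,v_1,v_2].
The resulting 10×5 matrix has rank 4, and its Smith normal form has invariant factors (1,1,1,1).

Reading off H_k = ker ∂_k / im ∂_{k+1}:

  H_0: rank C_0 − rank ∂_1 = 5 − 4 = 1, and the invariant factors of ∂_1 are all 1, so H_0 = Z.
  H_1: rank ker ∂_1 − rank ∂_2 = (10 − 4) − 6 = 0, and the invariant factors of ∂_2 are all 1, so H_1 = 0.
  H_2: rank ker ∂_2 − rank ∂_3 = (10 − 6) − 4 = 0, and the invariant factors of ∂_3 are all 1, so H_2 = 0.
  H_3: rank ker ∂_3 − rank ∂_4 = (5 − 4) − 0 = 1, and there is no ∂_4, so H_3 = Z.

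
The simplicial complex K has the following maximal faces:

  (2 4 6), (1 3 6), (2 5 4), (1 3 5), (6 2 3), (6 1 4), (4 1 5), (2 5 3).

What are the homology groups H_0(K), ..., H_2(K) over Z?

H_0 = Z,  H_1 = 0,  H_2 = Z.

Fix the vertex order 1 < 2 < 3 < 4 < 5 < 6 and write every simplex with vertices in increasing order. Then dim K = 2 and the simplices of K are:

  0-simplices (6): [1], [2], [3], [4], [5], [6]
  1-simplices (12): [1,3], [1,4], [1,5], [1,6], [2,3], [2,4], [2,5], [2,6], [3,5], [3,6], [4,5], [4,6]
  2-simplices (8): [1,3,5], [1,3,6], [1,4,5], [1,4,6], [2,3,5], [2,3,6], [2,4,5], [2,4,6]

so the chain groups are C_0 ≅ Z^6, C_1 ≅ Z^12, C_2 ≅ Z^8.

The boundary map ∂_1: C_1 → C_0 sends each edge [p,q] (with p < q) to q − p. For instance
  ∂[2,4] = [4] − [2].
As a 6×12 matrix over Z this has rank 5, with invariant factors (1,1,1,1,1).

∂_2: C_2 → C_1 sends each 2-simplex [p,q,r] to [q,r] − [p,r] + [p,q]. For instance
  ∂[1,4,6] = [4,6] − [1,6] + [1,4],
  ∂[1,3,5] = [3,5] − [1,5] + [1,3].
As a 12×8 matrix over Z this has rank 7, with invariant factors (1,1,1,1,1,1,1).

Now H_k = ker ∂_k / im ∂_{k+1}, so:

  H_0: rank C_0 − rank ∂_1 = 6 − 5 = 1, and the invariant factors of ∂_1 are all 1, so H_0 = Z.
  H_1: rank ker ∂_1 − rank ∂_2 = (12 − 5) − 7 = 0, and the invariant factors of ∂_2 are all 1, so H_1 = 0.
  H_2: rank ker ∂_2 − rank ∂_3 = (8 − 7) − 0 = 1, and there is no ∂_3, so H_2 = Z.

As a check, the Euler characteristic is 6 − 12 + 8 = 2, which agrees with 1 − 0 + 1 = 2.
(K is a triangulation of the 2-sphere S^2.)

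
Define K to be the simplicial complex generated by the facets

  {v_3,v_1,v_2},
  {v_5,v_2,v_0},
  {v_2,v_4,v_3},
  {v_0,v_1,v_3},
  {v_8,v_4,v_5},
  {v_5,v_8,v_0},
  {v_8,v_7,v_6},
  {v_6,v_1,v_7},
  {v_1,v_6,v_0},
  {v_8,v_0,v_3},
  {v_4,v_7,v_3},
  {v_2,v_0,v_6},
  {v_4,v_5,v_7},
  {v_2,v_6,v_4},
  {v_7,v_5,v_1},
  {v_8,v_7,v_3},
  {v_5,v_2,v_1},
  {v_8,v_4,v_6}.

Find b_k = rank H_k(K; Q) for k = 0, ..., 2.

K has 9 vertices, 27 edges, 18 triangles.
rank ∂_0 = 0, rank ∂_1 = 8 ⇒ b_0 = 9 − 0 − 8 = 1; all invariant factors of ∂_1 are 1 so no torsion. So H_0 = Z.
rank ∂_1 = 8, rank ∂_2 = 18 ⇒ b_1 = 27 − 8 − 18 = 1; ∂_2 has invariant factor(s) [2] giving torsion. So H_1 = Z × Z/2.
rank ∂_2 = 18, rank ∂_3 = 0 ⇒ b_2 = 18 − 18 − 0 = 0. So H_2 = 0.

b_0 = 1, b_1 = 1, b_2 = 0.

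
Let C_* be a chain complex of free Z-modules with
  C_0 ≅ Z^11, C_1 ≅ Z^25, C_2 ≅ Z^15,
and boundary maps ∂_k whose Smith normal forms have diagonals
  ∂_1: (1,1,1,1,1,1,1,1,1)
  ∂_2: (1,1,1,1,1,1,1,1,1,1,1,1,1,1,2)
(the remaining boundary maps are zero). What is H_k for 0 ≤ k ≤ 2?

H_0: b_0 = 11 − 0 − 9 = 2; torsion from ∂_1 factors > 1: none. So H_0 ≅ Z^2.
H_1: b_1 = 25 − 9 − 15 = 1; torsion from ∂_2 factors > 1: [2]. So H_1 ≅ Z ⊕ Z/2.
H_2: b_2 = 15 − 15 − 0 = 0; torsion from ∂_3 factors > 1: none. So H_2 ≅ 0.

H_0 ≅ Z^2,  H_1 ≅ Z ⊕ Z/2,  H_2 = 0.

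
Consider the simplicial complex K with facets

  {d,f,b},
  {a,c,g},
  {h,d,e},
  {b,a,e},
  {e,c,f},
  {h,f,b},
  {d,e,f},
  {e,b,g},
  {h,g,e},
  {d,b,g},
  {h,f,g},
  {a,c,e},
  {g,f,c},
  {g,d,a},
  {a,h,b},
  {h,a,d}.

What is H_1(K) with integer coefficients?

H_1 = Z^2.

Order the vertices as a < b < c < d < e < f < g < h. Listing each simplex with vertices in this order, K has dimension 2 with simplices:

  0-simplices (8): a, b, c, d, e, f, g, h
  1-simplices (24): ab, ac, ad, ae, ag, ah, bd, be, bf, bg, bh, ce, cf, cg, de, df, dg, dh, ef, eg, eh, fg, fh, gh
  2-simplices (16): abe, abh, ace, acg, adg, adh, bdf, bdg, beg, bfh, cef, cfg, def, deh, egh, fgh

so the chain groups are C_0 ≅ Z^8, C_1 ≅ Z^24, C_2 ≅ Z^16.

The boundary map ∂_1: C_1 → C_0 sends each edge [p,q] (with p < q) to q − p. For instance
  ∂dh = h − d.
The 8×24 boundary matrix has rank 7 and Smith normal form diag(1,1,1,1,1,1,1).

Boundary ∂_2: C_2 → C_1 acts by ∂[p,q,r] = [q,r] − [p,r] + [p,q]. For instance
  ∂adg = dg − ag + ad,
  ∂acg = cg − ag + ac.
As a 24×16 matrix over Z this has rank 15, with invariant factors (1,1,1,1,1,1,1,1,1,1,1,1,1,1,1).

From H_k ≅ ker(∂_k) / im(∂_{k+1}) we obtain:

  H_1: rank ker ∂_1 − rank ∂_2 = (24 − 7) − 15 = 2, and the invariant factors of ∂_2 are all 1, so H_1 = Z^2.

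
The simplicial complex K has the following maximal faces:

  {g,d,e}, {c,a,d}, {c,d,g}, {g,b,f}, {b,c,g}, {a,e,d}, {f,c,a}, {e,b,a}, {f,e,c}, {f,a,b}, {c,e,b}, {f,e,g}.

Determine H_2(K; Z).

H_2 ≅ 0.

Order the vertices as a < b < c < d < e < f < g. Listing each simplex with vertices in this order, K has dimension 2 with simplices:

  0-simplices (7): a, b, c, d, e, f, g
  1-simplices (18): ab, ac, ad, ae, af, bc, be, bf, bg, cd, ce, cf, cg, de, dg, ef, eg, fg
  2-simplices (12): abe, abf, acd, acf, ade, bce, bcg, bfg, cdg, cef, deg, efg

Hence C_0 ≅ Z^7, C_1 ≅ Z^18, C_2 ≅ Z^12.

∂_1: C_1 → C_0 maps an edge to its endpoints' difference, ∂[p,q] = q − p.
The 7×18 boundary matrix has rank 6 and Smith normal form diag(1,1,1,1,1,1).

∂_2: C_2 → C_1 acts by ∂[p,q,r] = [q,r] − [p,r] + [p,q]. For instance
  ∂bcg = cg − bg + bc,
  ∂cef = ef − cf + ce.
The 18×12 boundary matrix has rank 12 and Smith normal form diag(1,1,1,1,1,1,1,1,1,1,1,2).

Now H_k = ker ∂_k / im ∂_{k+1}, so:

  H_2: rank ker ∂_2 − rank ∂_3 = (12 − 12) − 0 = 0, and there is no ∂_3, so H_2 = 0.

(K is a triangulation of the real projective plane RP^2.)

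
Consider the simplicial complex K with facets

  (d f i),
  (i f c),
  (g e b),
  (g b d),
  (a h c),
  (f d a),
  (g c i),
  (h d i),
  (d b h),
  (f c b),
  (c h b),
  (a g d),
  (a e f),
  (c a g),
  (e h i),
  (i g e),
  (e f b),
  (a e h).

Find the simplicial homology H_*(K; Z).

H_0 ≅ Z,  H_1 ≅ Z^2,  H_2 ≅ Z.

Take the total order a < b < c < d < e < f < g < h < i on the vertex set. Then K (dimension 2) consists of the simplices:

  0-simplices (9): a, b, c, d, e, f, g, h, i
  1-simplices (27): ac, ad, ae, af, ag, ah, bc, bd, be, bf, bg, bh, cf, cg, ch, ci, df, dg, dh, di, ef, eg, eh, ei, fi, gi, hi
  2-simplices (18): acg, ach, adf, adg, aef, aeh, bcf, bch, bdg, bdh, bef, beg, cfi, cgi, dfi, dhi, egi, ehi

giving chain groups C_0 ≅ Z^9, C_1 ≅ Z^27, C_2 ≅ Z^18.

The boundary map ∂_1: C_1 → C_0 maps an edge to its endpoints' difference, ∂[p,q] = q − p. For instance
  ∂dg = g − d.
As a 9×27 matrix over Z this has rank 8, with invariant factors (1,1,1,1,1,1,1,1).

∂_2: C_2 → C_1 acts by ∂[p,q,r] = [q,r] − [p,r] + [p,q]. For instance
  ∂bch = ch − bh + bc,
  ∂aef = ef − af + ae.
As a 27×18 matrix over Z this has rank 17, with invariant factors (1,1,1,1,1,1,1,1,1,1,1,1,1,1,1,1,1).

Computing H_k = (kernel of ∂_k) / (image of ∂_{k+1}):

  H_0: rank C_0 − rank ∂_1 = 9 − 8 = 1, and the invariant factors of ∂_1 are all 1, so H_0 ≅ Z.
  H_1: rank ker ∂_1 − rank ∂_2 = (27 − 8) − 17 = 2, and the invariant factors of ∂_2 are all 1, so H_1 ≅ Z^2.
  H_2: rank ker ∂_2 − rank ∂_3 = (18 − 17) − 0 = 1, and there is no ∂_3, so H_2 ≅ Z.

As a check, the Euler characteristic is 9 − 27 + 18 = 0, which agrees with 1 − 2 + 1 = 0.
(K is a triangulation of the torus T^2.)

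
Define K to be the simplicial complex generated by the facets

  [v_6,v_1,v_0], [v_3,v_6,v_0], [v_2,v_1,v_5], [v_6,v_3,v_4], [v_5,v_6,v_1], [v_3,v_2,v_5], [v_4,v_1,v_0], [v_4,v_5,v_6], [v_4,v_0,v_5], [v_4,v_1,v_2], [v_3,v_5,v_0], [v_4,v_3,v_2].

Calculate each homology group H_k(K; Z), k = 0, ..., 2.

We work with the vertex ordering v_0 < v_1 < v_2 < v_3 < v_4 < v_5 < v_6. The simplices of K, each written with vertices in increasing order, are:

  0-simplices (7): [v_0], [v_1], [v_2], [v_3], [v_4], [v_5], [v_6]
  1-simplices (18): (18 of them)
  2-simplices (12): (12 of them)

giving chain groups C_0 ≅ Z^7, C_1 ≅ Z^18, C_2 ≅ Z^12.

The boundary map ∂_1: C_1 → C_0 is given by ∂[p,q] = [q] − [p]. For instance
  ∂[v_3,v_4] = [v_4] − [v_3].
As a 7×18 matrix over Z this has rank 6, with invariant factors (1,1,1,1,1,1).

The boundary map ∂_2: C_2 → C_1 maps a triangle to the signed sum of its edges. For instance
  ∂[v_0,v_1,v_4] = [v_1,v_4] − [v_0,v_4] + [v_0,v_1],
  ∂[v_1,v_2,v_5] = [v_2,v_5] − [v_1,v_5] + [v_1,v_2].
This gives a 18×12 integer matrix of rank 12; reducing to Smith normal form yields diagonal entries (1,1,1,1,1,1,1,1,1,1,1,2).

Now H_k = ker ∂_k / im ∂_{k+1}, so:

  H_0: rank C_0 − rank ∂_1 = 7 − 6 = 1, and the invariant factors of ∂_1 are all 1, so H_0 = Z.
  H_1: rank ker ∂_1 − rank ∂_2 = (18 − 6) − 12 = 0, and ∂_2 has invariant factor 2 > 1, so H_1 = Z/2Z.
  H_2: rank ker ∂_2 − rank ∂_3 = (12 − 12) − 0 = 0, and there is no ∂_3, so H_2 = 0.

(K is a triangulation of the real projective plane RP^2.)

H_0 ≅ Z,  H_1 ≅ Z/2Z,  H_2 = 0.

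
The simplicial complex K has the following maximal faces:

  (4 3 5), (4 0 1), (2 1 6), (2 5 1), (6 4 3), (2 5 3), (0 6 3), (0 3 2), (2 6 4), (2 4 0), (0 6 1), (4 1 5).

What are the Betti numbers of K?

We work with the vertex ordering 0 < 1 < 2 < 3 < 4 < 5 < 6. The simplices of K, each written with vertices in increasing order, are:

  0-simplices (7): [0], [1], [2], [3], [4], [5], [6]
  1-simplices (18): [0,1], [0,2], [0,3], [0,4], [0,6], [1,2], [1,4], [1,5], [1,6], [2,3], [2,4], [2,5], [2,6], [3,4], [3,5], [3,6], [4,5], [4,6]
  2-simplices (12): [0,1,4], [0,1,6], [0,2,3], [0,2,4], [0,3,6], [1,2,5], [1,2,6], [1,4,5], [2,3,5], [2,4,6], [3,4,5], [3,4,6]

giving chain groups C_0 ≅ Z^7, C_1 ≅ Z^18, C_2 ≅ Z^12.

∂_1: C_1 → C_0 maps an edge to its endpoints' difference, ∂[p,q] = q − p. For instance
  ∂[2,5] = [5] − [2].
The 7×18 boundary matrix has rank 6 and Smith normal form diag(1,1,1,1,1,1).

Boundary ∂_2: C_2 → C_1 maps a triangle to the signed sum of its edges. For instance
  ∂[2,4,6] = [4,6] − [2,6] + [2,4],
  ∂[1,2,6] = [2,6] − [1,6] + [1,2].
This gives a 18×12 integer matrix of rank 12; reducing to Smith normal form yields diagonal entries (1,1,1,1,1,1,1,1,1,1,1,2).

Reading off H_k = ker ∂_k / im ∂_{k+1}:

  H_0: rank C_0 − rank ∂_1 = 7 − 6 = 1, and the invariant factors of ∂_1 are all 1, so H_0 = Z.
  H_1: rank ker ∂_1 − rank ∂_2 = (18 − 6) − 12 = 0, and ∂_2 has invariant factor 2 > 1, so H_1 = Z/2Z.
  H_2: rank ker ∂_2 − rank ∂_3 = (12 − 12) − 0 = 0, and there is no ∂_3, so H_2 = 0.

Hence the Betti numbers are b_0 = 1, b_1 = 0, b_2 = 0.

b_0 = 1, b_1 = 0, b_2 = 0.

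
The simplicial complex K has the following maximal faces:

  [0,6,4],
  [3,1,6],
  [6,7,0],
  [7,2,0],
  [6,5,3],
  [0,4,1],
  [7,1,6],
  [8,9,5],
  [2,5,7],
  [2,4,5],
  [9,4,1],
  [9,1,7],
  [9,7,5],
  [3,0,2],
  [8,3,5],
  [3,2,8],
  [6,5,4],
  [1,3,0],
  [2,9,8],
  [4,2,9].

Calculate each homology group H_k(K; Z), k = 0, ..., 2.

K has 10 vertices, 30 edges, 20 triangles.
rank ∂_0 = 0, rank ∂_1 = 9 ⇒ b_0 = 10 − 0 − 9 = 1; all invariant factors of ∂_1 are 1 so no torsion. So H_0 ≅ Z.
rank ∂_1 = 9, rank ∂_2 = 20 ⇒ b_1 = 30 − 9 − 20 = 1; ∂_2 has invariant factor(s) [2] giving torsion. So H_1 ≅ Z × Z/2.
rank ∂_2 = 20, rank ∂_3 = 0 ⇒ b_2 = 20 − 20 − 0 = 0. So H_2 ≅ 0.

H_0 = Z,  H_1 = Z × Z/2,  H_2 = 0.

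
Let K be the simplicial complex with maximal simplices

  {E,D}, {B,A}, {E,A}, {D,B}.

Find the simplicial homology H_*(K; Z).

H_0 ≅ Z,  H_1 ≅ Z.

Fix the vertex order A < B < D < E and write every simplex with vertices in increasing order. Then dim K = 1 and the simplices of K are:

  0-simplices (4): A, B, D, E
  1-simplices (4): AB, AE, BD, DE

giving chain groups C_0 ≅ Z^4, C_1 ≅ Z^4.

The boundary map ∂_1: C_1 → C_0 sends each edge [p,q] (with p < q) to q − p. For instance
  ∂BD = D − B.
The 4×4 boundary matrix has rank 3 and Smith normal form diag(1,1,1).

From H_k ≅ ker(∂_k) / im(∂_{k+1}) we obtain:

  H_0: rank C_0 − rank ∂_1 = 4 − 3 = 1, and the invariant factors of ∂_1 are all 1, so H_0 ≅ Z.
  H_1: rank ker ∂_1 − rank ∂_2 = (4 − 3) − 0 = 1, and there is no ∂_2, so H_1 ≅ Z.

As a check, the Euler characteristic is 4 − 4 = 0, which agrees with 1 − 1 = 0.
(K is a triangulation of the circle S^1.)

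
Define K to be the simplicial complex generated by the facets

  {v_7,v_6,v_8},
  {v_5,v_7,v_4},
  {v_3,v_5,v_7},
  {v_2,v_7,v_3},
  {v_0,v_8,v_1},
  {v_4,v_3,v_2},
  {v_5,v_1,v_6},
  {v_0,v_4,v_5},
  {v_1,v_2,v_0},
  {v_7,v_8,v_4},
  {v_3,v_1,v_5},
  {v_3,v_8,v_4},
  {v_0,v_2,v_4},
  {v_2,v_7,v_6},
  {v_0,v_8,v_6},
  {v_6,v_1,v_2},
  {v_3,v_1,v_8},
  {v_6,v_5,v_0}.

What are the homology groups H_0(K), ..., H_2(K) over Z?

H_0 ≅ Z,  H_1 ≅ Z ⊕ Z_2,  H_2 = 0.

K has 9 vertices, 27 edges, 18 triangles.
rank ∂_0 = 0, rank ∂_1 = 8 ⇒ b_0 = 9 − 0 − 8 = 1; all invariant factors of ∂_1 are 1 so no torsion. So H_0 = Z.
rank ∂_1 = 8, rank ∂_2 = 18 ⇒ b_1 = 27 − 8 − 18 = 1; ∂_2 has invariant factor(s) [2] giving torsion. So H_1 = Z ⊕ Z_2.
rank ∂_2 = 18, rank ∂_3 = 0 ⇒ b_2 = 18 − 18 − 0 = 0. So H_2 = 0.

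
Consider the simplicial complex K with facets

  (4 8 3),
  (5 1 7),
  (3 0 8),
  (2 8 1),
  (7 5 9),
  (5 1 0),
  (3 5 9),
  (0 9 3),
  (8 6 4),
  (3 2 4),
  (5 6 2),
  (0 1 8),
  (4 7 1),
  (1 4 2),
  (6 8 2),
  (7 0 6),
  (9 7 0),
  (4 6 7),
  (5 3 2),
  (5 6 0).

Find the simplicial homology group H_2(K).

Order the vertices as 0 < 1 < 2 < 3 < 4 < 5 < 6 < 7 < 8 < 9. Listing each simplex with vertices in this order, K has dimension 2 with simplices:

  0-simplices (10): [0], [1], [2], [3], [4], [5], [6], [7], [8], [9]
  1-simplices (30): (30 of them)
  2-simplices (20): (20 of them)

Hence C_0 ≅ Z^10, C_1 ≅ Z^30, C_2 ≅ Z^20.

Boundary ∂_1: C_1 → C_0 maps an edge to its endpoints' difference, ∂[p,q] = q − p.
The 10×30 boundary matrix has rank 9 and Smith normal form diag(1,1,1,1,1,1,1,1,1).

The boundary map ∂_2: C_2 → C_1 acts by ∂[p,q,r] = [q,r] − [p,r] + [p,q]. For instance
  ∂[2,5,6] = [5,6] − [2,6] + [2,5],
  ∂[1,5,7] = [5,7] − [1,7] + [1,5].
The 30×20 boundary matrix has rank 20 and Smith normal form diag(1,1,1,1,1,1,1,1,1,1,1,1,1,1,1,1,1,1,1,2).

Computing H_k = (kernel of ∂_k) / (image of ∂_{k+1}):

  H_2: rank ker ∂_2 − rank ∂_3 = (20 − 20) − 0 = 0, and there is no ∂_3, so H_2 ≅ 0.

(K is a triangulation of the Klein bottle.)

H_2 ≅ 0.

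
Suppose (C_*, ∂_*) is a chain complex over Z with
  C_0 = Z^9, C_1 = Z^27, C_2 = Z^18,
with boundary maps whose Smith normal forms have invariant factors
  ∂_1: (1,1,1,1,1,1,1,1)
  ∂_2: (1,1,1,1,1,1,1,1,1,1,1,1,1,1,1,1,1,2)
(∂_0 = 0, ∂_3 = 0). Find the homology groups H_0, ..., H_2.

H_0: b_0 = 9 − 0 − 8 = 1; torsion from ∂_1 factors > 1: none. So H_0 = Z.
H_1: b_1 = 27 − 8 − 18 = 1; torsion from ∂_2 factors > 1: [2]. So H_1 = Z × Z/2.
H_2: b_2 = 18 − 18 − 0 = 0; torsion from ∂_3 factors > 1: none. So H_2 = 0.

H_0 = Z,  H_1 = Z × Z/2,  H_2 = 0.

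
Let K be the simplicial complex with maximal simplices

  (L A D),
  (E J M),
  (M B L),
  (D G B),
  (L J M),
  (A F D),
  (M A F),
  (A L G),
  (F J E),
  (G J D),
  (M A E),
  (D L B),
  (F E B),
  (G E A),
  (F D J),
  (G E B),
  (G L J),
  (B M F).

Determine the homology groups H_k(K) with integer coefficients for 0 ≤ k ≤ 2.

H_0 ≅ Z,  H_1 ≅ Z ⊕ Z/2Z,  H_2 = 0.

We work with the vertex ordering A < B < D < E < F < G < J < L < M. The simplices of K, each written with vertices in increasing order, are:

  0-simplices (9): A, B, D, E, F, G, J, L, M
  1-simplices (27): AD, AE, AF, AG, AL, AM, BD, BE, BF, BG, BL, BM, DF, DG, DJ, DL, EF, EG, EJ, EM, FJ, FM, GJ, GL, JL, JM, LM
  2-simplices (18): ADF, ADL, AEG, AEM, AFM, AGL, BDG, BDL, BEF, BEG, BFM, BLM, DFJ, DGJ, EFJ, EJM, GJL, JLM

giving chain groups C_0 ≅ Z^9, C_1 ≅ Z^27, C_2 ≅ Z^18.

Boundary ∂_1: C_1 → C_0 is given by ∂[p,q] = [q] − [p]. For instance
  ∂AE = E − A.
The resulting 9×27 matrix has rank 8, and its Smith normal form has invariant factors (1,1,1,1,1,1,1,1).

Boundary ∂_2: C_2 → C_1 maps a triangle to the signed sum of its edges. For instance
  ∂BDG = DG − BG + BD,
  ∂BEG = EG − BG + BE.
The resulting 27×18 matrix has rank 18, and its Smith normal form has invariant factors (1,1,1,1,1,1,1,1,1,1,1,1,1,1,1,1,1,2).

Reading off H_k = ker ∂_k / im ∂_{k+1}:

  H_0: rank C_0 − rank ∂_1 = 9 − 8 = 1, and the invariant factors of ∂_1 are all 1, so H_0 ≅ Z.
  H_1: rank ker ∂_1 − rank ∂_2 = (27 − 8) − 18 = 1, and ∂_2 has invariant factor 2 > 1, so H_1 ≅ Z ⊕ Z/2Z.
  H_2: rank ker ∂_2 − rank ∂_3 = (18 − 18) − 0 = 0, and there is no ∂_3, so H_2 ≅ 0.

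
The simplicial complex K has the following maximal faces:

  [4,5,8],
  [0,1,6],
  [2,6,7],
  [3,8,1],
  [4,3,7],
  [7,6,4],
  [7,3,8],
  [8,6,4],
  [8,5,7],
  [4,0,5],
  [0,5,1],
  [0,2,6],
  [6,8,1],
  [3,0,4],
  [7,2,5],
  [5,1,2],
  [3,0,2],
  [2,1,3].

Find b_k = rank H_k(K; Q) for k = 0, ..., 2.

b_0 = 1, b_1 = 1, b_2 = 0.

We work with the vertex ordering 0 < 1 < 2 < 3 < 4 < 5 < 6 < 7 < 8. The simplices of K, each written with vertices in increasing order, are:

  0-simplices (9): [0], [1], [2], [3], [4], [5], [6], [7], [8]
  1-simplices (27): (27 of them)
  2-simplices (18): [0,1,5], [0,1,6], [0,2,3], [0,2,6], [0,3,4], [0,4,5], [1,2,3], [1,2,5], [1,3,8], [1,6,8], [2,5,7], [2,6,7], [3,4,7], [3,7,8], [4,5,8], [4,6,7], [4,6,8], [5,7,8]

so the chain groups are C_0 ≅ Z^9, C_1 ≅ Z^27, C_2 ≅ Z^18.

Boundary ∂_1: C_1 → C_0 maps an edge to its endpoints' difference, ∂[p,q] = q − p. For instance
  ∂[7,8] = [8] − [7].
This gives a 9×27 integer matrix of rank 8; reducing to Smith normal form yields diagonal entries (1,1,1,1,1,1,1,1).

The boundary map ∂_2: C_2 → C_1 acts by ∂[p,q,r] = [q,r] − [p,r] + [p,q]. For instance
  ∂[4,6,8] = [6,8] − [4,8] + [4,6],
  ∂[5,7,8] = [7,8] − [5,8] + [5,7].
The 27×18 boundary matrix has rank 18 and Smith normal form diag(1,1,1,1,1,1,1,1,1,1,1,1,1,1,1,1,1,2).

From H_k ≅ ker(∂_k) / im(∂_{k+1}) we obtain:

  H_0: rank C_0 − rank ∂_1 = 9 − 8 = 1, and the invariant factors of ∂_1 are all 1, so H_0 ≅ Z.
  H_1: rank ker ∂_1 − rank ∂_2 = (27 − 8) − 18 = 1, and ∂_2 has invariant factor 2 > 1, so H_1 ≅ Z ⊕ Z/2.
  H_2: rank ker ∂_2 − rank ∂_3 = (18 − 18) − 0 = 0, and there is no ∂_3, so H_2 ≅ 0.

As a check, the Euler characteristic is 9 − 27 + 18 = 0, which agrees with 1 − 1 + 0 = 0.

Hence the Betti numbers are b_0 = 1, b_1 = 1, b_2 = 0.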